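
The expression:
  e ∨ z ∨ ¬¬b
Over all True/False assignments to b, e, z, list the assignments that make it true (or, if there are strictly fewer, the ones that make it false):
is false only for:
  b=False, e=False, z=False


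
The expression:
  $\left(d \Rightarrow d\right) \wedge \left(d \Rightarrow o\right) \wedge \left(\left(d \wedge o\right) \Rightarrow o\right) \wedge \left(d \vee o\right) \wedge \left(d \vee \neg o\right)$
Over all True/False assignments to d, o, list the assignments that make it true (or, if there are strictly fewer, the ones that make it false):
is true only for:
  d=True, o=True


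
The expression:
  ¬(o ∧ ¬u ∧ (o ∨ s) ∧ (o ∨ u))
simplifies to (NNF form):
u ∨ ¬o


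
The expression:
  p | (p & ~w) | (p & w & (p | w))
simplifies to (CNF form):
p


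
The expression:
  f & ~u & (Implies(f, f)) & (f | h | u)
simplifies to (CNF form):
f & ~u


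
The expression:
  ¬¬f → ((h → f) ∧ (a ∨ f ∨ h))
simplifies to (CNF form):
True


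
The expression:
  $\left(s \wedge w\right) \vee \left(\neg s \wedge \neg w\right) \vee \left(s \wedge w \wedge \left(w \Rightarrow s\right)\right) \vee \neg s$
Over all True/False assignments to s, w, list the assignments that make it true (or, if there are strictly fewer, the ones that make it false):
is false only for:
  s=True, w=False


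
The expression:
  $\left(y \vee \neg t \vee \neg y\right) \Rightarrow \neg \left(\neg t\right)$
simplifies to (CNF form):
$t$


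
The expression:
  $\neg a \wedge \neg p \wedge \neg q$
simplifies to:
$\neg a \wedge \neg p \wedge \neg q$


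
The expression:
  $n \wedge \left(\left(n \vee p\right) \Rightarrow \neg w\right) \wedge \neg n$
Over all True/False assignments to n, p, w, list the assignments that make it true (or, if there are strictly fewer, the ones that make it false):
is never true.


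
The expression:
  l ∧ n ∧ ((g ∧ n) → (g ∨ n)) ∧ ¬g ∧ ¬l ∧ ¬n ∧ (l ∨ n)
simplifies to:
False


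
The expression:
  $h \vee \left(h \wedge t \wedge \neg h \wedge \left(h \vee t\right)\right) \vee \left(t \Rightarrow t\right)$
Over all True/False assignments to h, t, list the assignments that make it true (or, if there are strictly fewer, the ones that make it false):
is always true.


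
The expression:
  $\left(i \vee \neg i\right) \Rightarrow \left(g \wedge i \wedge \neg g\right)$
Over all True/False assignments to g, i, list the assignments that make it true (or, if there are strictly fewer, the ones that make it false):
is never true.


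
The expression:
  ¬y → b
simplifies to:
b ∨ y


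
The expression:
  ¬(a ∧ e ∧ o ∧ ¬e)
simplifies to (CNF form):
True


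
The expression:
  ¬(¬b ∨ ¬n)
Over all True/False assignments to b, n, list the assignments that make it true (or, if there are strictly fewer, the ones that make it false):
is true only for:
  b=True, n=True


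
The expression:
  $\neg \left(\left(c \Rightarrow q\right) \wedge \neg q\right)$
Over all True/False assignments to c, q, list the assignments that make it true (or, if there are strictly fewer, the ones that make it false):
is false only for:
  c=False, q=False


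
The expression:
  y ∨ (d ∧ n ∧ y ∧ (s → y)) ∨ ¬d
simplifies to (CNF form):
y ∨ ¬d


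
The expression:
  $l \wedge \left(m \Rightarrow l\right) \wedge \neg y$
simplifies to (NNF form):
$l \wedge \neg y$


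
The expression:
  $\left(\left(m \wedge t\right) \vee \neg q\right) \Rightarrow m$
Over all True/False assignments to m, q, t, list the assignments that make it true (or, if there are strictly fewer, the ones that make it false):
is false only for:
  m=False, q=False, t=False;
  m=False, q=False, t=True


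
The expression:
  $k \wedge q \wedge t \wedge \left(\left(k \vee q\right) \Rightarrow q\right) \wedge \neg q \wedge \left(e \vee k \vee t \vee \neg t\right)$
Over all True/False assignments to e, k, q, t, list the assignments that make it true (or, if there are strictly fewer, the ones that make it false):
is never true.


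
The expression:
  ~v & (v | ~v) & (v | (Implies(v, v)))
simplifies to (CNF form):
~v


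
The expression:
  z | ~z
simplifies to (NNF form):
True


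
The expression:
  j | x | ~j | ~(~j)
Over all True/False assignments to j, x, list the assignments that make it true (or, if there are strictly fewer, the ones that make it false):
is always true.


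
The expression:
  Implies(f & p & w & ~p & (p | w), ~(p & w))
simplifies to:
True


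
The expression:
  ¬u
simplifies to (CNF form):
¬u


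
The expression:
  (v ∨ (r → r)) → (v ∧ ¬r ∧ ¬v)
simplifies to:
False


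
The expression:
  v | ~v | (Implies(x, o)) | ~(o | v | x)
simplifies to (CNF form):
True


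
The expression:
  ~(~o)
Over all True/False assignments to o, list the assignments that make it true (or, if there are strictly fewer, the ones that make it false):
is true only for:
  o=True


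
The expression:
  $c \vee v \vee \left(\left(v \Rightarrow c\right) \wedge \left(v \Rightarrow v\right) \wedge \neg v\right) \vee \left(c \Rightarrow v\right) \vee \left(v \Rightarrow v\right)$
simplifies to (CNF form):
$\text{True}$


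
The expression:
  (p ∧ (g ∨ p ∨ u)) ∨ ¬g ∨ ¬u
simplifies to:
p ∨ ¬g ∨ ¬u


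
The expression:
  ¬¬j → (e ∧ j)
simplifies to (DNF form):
e ∨ ¬j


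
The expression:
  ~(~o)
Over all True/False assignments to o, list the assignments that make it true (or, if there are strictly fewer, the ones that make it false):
is true only for:
  o=True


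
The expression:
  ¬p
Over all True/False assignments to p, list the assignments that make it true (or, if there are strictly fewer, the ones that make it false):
is true only for:
  p=False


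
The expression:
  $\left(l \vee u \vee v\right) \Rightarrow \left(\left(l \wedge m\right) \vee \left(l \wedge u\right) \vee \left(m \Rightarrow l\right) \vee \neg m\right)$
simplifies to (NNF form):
$l \vee \left(\neg u \wedge \neg v\right) \vee \neg m$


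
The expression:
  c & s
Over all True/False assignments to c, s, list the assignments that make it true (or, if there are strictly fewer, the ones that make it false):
is true only for:
  c=True, s=True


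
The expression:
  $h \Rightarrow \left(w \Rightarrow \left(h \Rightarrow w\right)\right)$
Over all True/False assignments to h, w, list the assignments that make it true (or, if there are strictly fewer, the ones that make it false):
is always true.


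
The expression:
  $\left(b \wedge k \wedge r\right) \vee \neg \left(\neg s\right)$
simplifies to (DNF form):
$s \vee \left(b \wedge k \wedge r\right)$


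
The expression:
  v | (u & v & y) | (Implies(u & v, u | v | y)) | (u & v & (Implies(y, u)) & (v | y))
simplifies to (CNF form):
True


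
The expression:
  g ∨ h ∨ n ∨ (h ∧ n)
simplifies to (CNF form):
g ∨ h ∨ n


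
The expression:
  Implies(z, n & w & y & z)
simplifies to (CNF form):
(n | ~z) & (w | ~z) & (y | ~z)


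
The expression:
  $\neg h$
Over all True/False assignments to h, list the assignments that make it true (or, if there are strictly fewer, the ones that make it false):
is true only for:
  h=False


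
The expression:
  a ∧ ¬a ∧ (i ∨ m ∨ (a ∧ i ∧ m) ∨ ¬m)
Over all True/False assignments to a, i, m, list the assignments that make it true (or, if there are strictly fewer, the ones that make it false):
is never true.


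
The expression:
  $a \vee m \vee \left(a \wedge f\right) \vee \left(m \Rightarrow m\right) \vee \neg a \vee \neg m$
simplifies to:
$\text{True}$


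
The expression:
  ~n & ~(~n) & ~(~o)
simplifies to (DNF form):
False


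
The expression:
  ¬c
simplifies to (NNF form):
¬c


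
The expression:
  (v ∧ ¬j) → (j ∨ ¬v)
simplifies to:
j ∨ ¬v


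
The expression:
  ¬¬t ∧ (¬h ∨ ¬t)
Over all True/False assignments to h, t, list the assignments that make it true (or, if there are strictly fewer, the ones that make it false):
is true only for:
  h=False, t=True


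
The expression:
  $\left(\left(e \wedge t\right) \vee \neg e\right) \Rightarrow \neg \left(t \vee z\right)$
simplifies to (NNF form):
$\neg t \wedge \left(e \vee \neg z\right)$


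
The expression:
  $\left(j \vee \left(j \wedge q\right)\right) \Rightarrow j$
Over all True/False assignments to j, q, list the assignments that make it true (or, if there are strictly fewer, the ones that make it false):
is always true.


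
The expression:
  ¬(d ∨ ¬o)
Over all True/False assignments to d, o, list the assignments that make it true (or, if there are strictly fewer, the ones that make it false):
is true only for:
  d=False, o=True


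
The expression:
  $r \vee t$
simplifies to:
$r \vee t$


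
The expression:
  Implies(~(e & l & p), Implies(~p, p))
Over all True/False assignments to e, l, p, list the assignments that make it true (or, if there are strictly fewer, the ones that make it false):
is true only for:
  e=False, l=False, p=True;
  e=False, l=True, p=True;
  e=True, l=False, p=True;
  e=True, l=True, p=True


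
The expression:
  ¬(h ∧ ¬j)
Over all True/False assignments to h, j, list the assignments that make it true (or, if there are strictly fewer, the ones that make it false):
is false only for:
  h=True, j=False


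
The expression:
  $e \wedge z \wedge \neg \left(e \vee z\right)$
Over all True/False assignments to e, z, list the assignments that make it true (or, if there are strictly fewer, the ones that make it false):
is never true.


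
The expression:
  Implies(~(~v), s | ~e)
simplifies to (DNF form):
s | ~e | ~v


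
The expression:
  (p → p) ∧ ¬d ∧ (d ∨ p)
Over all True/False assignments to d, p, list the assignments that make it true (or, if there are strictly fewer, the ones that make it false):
is true only for:
  d=False, p=True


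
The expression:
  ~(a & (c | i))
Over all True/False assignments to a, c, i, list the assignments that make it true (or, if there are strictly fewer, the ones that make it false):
is false only for:
  a=True, c=False, i=True;
  a=True, c=True, i=False;
  a=True, c=True, i=True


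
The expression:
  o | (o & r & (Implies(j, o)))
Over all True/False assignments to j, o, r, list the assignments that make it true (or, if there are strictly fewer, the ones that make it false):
is true only for:
  j=False, o=True, r=False;
  j=False, o=True, r=True;
  j=True, o=True, r=False;
  j=True, o=True, r=True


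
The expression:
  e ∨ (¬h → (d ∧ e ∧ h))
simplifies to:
e ∨ h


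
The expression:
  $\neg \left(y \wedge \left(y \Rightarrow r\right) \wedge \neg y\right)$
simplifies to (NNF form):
$\text{True}$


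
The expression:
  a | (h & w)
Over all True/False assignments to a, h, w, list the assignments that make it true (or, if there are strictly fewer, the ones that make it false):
is false only for:
  a=False, h=False, w=False;
  a=False, h=False, w=True;
  a=False, h=True, w=False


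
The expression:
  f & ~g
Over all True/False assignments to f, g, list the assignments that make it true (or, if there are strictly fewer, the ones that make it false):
is true only for:
  f=True, g=False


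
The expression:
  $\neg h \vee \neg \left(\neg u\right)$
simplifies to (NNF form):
$u \vee \neg h$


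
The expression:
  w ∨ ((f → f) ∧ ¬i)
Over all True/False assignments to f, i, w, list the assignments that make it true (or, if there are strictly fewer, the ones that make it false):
is false only for:
  f=False, i=True, w=False;
  f=True, i=True, w=False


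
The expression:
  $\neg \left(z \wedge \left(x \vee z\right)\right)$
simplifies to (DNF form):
$\neg z$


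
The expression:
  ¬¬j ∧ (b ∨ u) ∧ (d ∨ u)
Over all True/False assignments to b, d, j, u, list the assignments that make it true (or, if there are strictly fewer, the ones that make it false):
is true only for:
  b=False, d=False, j=True, u=True;
  b=False, d=True, j=True, u=True;
  b=True, d=False, j=True, u=True;
  b=True, d=True, j=True, u=False;
  b=True, d=True, j=True, u=True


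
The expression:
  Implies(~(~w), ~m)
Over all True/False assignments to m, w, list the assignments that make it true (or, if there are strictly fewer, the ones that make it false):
is false only for:
  m=True, w=True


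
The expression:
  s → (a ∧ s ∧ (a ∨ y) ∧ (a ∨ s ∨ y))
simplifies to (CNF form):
a ∨ ¬s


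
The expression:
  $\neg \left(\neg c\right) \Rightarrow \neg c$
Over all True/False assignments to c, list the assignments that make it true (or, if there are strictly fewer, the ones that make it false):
is true only for:
  c=False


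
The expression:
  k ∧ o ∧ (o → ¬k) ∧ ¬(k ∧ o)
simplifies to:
False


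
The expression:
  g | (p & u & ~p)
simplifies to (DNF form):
g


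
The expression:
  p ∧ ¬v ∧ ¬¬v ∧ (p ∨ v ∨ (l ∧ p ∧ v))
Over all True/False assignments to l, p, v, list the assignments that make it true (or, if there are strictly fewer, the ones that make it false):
is never true.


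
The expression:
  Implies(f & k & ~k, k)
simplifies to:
True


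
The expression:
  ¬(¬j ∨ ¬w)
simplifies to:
j ∧ w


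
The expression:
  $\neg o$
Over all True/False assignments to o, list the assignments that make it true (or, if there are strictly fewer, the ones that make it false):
is true only for:
  o=False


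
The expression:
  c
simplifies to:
c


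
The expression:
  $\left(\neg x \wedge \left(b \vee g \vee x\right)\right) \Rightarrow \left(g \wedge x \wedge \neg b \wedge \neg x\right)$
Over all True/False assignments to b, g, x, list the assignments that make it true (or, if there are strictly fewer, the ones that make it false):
is false only for:
  b=False, g=True, x=False;
  b=True, g=False, x=False;
  b=True, g=True, x=False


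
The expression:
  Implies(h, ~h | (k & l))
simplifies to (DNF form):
~h | (k & l)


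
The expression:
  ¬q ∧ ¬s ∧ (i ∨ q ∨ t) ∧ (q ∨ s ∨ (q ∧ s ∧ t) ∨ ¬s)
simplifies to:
¬q ∧ ¬s ∧ (i ∨ t)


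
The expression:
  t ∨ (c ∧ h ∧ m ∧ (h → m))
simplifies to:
t ∨ (c ∧ h ∧ m)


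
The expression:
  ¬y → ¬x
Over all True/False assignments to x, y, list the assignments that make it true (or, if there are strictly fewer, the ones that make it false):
is false only for:
  x=True, y=False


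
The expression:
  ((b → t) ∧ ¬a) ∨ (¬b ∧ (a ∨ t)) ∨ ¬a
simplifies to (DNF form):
¬a ∨ ¬b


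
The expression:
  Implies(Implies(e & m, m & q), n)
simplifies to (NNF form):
n | (e & m & ~q)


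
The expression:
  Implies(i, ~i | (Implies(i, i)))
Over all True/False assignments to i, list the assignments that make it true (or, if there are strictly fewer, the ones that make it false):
is always true.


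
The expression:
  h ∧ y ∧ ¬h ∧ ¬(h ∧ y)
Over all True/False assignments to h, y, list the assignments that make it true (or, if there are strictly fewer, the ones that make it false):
is never true.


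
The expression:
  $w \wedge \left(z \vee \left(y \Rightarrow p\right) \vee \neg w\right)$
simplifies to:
$w \wedge \left(p \vee z \vee \neg y\right)$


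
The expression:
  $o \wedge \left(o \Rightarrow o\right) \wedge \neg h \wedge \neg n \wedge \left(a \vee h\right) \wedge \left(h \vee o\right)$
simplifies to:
$a \wedge o \wedge \neg h \wedge \neg n$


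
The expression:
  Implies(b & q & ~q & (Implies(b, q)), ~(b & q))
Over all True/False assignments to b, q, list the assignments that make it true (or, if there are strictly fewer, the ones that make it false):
is always true.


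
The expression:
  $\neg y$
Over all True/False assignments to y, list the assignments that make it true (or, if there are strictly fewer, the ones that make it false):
is true only for:
  y=False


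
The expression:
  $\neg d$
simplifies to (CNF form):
$\neg d$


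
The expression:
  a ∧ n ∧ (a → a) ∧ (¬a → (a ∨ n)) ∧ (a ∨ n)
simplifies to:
a ∧ n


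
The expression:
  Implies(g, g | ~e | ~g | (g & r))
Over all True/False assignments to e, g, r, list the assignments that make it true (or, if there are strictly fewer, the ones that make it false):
is always true.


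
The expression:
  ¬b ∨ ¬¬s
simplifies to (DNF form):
s ∨ ¬b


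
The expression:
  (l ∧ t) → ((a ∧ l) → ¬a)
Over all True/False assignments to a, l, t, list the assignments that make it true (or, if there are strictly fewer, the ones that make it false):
is false only for:
  a=True, l=True, t=True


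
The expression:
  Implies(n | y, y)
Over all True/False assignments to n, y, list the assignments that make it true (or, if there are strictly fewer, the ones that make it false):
is false only for:
  n=True, y=False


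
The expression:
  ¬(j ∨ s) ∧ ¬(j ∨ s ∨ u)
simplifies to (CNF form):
¬j ∧ ¬s ∧ ¬u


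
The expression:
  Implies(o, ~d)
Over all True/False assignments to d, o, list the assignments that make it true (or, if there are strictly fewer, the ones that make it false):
is false only for:
  d=True, o=True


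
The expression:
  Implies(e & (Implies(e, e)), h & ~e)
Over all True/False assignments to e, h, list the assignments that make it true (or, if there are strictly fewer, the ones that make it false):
is true only for:
  e=False, h=False;
  e=False, h=True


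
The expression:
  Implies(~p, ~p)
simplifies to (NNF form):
True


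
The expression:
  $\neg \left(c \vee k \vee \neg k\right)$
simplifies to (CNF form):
$\text{False}$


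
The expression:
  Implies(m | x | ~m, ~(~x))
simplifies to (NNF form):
x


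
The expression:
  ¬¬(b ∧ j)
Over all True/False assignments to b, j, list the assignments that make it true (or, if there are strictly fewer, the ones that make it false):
is true only for:
  b=True, j=True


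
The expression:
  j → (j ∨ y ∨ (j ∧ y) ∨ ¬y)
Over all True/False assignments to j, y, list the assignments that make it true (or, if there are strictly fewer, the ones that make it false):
is always true.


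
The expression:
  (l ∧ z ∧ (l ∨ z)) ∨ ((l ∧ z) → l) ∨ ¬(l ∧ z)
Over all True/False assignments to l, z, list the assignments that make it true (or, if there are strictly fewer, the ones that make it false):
is always true.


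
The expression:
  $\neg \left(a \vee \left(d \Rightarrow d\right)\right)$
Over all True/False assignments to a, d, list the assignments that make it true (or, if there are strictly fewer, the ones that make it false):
is never true.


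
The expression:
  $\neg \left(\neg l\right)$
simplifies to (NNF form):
$l$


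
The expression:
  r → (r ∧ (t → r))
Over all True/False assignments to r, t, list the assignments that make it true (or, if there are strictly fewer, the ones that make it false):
is always true.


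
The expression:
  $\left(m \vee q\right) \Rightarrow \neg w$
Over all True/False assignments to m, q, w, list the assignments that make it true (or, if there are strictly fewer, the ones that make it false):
is false only for:
  m=False, q=True, w=True;
  m=True, q=False, w=True;
  m=True, q=True, w=True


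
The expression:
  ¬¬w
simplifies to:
w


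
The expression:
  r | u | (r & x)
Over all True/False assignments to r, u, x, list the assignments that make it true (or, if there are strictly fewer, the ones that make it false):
is false only for:
  r=False, u=False, x=False;
  r=False, u=False, x=True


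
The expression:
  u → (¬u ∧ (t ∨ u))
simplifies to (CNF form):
¬u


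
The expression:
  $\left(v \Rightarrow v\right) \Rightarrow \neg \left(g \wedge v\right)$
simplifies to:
$\neg g \vee \neg v$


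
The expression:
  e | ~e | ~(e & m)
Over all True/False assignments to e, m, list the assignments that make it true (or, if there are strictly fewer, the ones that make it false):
is always true.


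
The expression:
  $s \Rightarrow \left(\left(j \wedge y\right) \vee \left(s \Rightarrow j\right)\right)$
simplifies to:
$j \vee \neg s$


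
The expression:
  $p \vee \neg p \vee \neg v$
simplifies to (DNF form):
$\text{True}$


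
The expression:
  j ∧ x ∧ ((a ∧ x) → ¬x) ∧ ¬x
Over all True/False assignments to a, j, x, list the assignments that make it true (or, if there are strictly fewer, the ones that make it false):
is never true.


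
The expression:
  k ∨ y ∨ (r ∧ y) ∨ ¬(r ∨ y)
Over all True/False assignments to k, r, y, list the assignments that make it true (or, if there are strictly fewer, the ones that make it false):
is false only for:
  k=False, r=True, y=False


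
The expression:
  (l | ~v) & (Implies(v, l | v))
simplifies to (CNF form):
l | ~v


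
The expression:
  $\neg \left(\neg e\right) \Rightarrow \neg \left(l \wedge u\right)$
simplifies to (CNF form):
$\neg e \vee \neg l \vee \neg u$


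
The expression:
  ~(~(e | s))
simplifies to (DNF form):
e | s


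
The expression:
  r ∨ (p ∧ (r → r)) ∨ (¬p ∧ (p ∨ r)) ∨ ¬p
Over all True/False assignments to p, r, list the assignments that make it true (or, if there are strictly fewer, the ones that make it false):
is always true.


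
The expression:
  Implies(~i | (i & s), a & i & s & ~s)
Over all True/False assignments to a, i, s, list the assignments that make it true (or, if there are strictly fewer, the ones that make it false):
is true only for:
  a=False, i=True, s=False;
  a=True, i=True, s=False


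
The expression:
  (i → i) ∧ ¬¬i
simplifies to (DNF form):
i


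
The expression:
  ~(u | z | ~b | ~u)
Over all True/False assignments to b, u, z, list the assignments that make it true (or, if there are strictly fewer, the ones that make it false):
is never true.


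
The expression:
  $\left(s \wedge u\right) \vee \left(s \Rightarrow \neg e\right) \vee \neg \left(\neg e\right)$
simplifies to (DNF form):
$\text{True}$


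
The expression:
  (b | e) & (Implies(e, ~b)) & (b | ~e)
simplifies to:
b & ~e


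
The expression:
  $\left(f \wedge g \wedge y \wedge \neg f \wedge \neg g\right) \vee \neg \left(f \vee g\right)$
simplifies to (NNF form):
$\neg f \wedge \neg g$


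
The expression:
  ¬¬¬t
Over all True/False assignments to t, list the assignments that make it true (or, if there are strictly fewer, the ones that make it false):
is true only for:
  t=False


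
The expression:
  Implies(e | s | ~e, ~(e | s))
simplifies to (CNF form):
~e & ~s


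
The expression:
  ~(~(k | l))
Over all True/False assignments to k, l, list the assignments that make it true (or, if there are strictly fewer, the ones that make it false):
is false only for:
  k=False, l=False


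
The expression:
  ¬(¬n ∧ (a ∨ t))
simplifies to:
n ∨ (¬a ∧ ¬t)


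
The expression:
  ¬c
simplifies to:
¬c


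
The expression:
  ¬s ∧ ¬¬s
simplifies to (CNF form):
False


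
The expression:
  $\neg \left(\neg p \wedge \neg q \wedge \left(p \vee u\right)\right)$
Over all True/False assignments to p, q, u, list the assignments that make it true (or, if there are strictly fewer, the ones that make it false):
is false only for:
  p=False, q=False, u=True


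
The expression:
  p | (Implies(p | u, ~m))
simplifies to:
p | ~m | ~u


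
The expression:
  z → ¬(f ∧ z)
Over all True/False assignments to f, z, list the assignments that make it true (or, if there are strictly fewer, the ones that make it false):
is false only for:
  f=True, z=True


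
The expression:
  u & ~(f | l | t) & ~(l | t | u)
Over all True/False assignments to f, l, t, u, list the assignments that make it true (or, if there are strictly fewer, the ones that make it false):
is never true.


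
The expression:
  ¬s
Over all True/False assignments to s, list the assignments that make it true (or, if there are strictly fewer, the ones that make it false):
is true only for:
  s=False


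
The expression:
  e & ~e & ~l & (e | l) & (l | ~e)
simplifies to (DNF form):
False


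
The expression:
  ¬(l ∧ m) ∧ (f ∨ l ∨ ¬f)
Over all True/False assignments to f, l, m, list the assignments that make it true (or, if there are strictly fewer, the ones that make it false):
is false only for:
  f=False, l=True, m=True;
  f=True, l=True, m=True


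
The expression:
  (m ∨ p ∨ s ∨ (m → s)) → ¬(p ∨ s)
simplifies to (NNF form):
¬p ∧ ¬s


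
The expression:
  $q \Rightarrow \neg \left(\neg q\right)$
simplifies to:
$\text{True}$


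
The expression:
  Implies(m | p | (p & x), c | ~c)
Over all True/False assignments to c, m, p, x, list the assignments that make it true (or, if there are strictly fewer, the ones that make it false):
is always true.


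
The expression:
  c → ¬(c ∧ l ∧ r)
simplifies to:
¬c ∨ ¬l ∨ ¬r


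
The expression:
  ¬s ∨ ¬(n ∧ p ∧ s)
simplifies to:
¬n ∨ ¬p ∨ ¬s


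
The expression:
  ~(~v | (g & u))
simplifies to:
v & (~g | ~u)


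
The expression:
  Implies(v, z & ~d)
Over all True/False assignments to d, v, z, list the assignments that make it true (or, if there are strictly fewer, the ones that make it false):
is false only for:
  d=False, v=True, z=False;
  d=True, v=True, z=False;
  d=True, v=True, z=True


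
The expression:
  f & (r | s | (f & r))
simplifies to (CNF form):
f & (r | s)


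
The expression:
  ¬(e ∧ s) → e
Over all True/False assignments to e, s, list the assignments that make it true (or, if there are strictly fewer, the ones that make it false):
is true only for:
  e=True, s=False;
  e=True, s=True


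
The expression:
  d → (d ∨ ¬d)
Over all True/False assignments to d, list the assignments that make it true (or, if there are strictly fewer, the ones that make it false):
is always true.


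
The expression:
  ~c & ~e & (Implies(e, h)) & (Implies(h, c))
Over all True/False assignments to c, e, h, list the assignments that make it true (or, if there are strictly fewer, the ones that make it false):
is true only for:
  c=False, e=False, h=False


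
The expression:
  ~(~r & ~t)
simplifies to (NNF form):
r | t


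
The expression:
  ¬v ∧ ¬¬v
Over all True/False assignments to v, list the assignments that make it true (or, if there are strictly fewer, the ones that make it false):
is never true.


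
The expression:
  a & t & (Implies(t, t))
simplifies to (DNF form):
a & t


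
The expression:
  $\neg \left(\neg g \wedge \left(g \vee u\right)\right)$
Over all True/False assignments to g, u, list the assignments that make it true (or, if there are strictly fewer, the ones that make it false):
is false only for:
  g=False, u=True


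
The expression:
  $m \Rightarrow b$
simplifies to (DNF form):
$b \vee \neg m$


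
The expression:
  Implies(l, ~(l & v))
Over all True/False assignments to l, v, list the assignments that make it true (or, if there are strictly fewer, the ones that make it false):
is false only for:
  l=True, v=True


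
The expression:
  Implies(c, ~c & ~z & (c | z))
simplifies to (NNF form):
~c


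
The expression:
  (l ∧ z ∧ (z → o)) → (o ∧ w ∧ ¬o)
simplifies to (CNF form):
¬l ∨ ¬o ∨ ¬z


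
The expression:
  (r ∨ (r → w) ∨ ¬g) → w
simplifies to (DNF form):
w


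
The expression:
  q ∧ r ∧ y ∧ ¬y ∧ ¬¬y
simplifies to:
False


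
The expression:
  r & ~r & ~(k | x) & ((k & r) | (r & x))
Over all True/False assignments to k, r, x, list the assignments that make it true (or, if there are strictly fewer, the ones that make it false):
is never true.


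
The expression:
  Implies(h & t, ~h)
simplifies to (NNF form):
~h | ~t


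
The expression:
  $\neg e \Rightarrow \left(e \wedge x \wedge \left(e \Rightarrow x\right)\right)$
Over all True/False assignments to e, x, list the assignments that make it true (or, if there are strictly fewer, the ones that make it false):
is true only for:
  e=True, x=False;
  e=True, x=True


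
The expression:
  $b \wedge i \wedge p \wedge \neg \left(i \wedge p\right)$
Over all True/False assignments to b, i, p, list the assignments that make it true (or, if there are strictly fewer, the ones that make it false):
is never true.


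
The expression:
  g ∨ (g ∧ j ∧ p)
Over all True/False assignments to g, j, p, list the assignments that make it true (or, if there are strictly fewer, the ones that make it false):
is true only for:
  g=True, j=False, p=False;
  g=True, j=False, p=True;
  g=True, j=True, p=False;
  g=True, j=True, p=True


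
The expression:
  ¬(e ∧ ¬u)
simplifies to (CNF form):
u ∨ ¬e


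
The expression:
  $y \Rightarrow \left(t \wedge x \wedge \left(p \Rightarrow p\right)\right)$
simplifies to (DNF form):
$\left(t \wedge x\right) \vee \neg y$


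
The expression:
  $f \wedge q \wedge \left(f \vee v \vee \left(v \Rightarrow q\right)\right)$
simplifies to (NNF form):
$f \wedge q$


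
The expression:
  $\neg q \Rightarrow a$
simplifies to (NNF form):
$a \vee q$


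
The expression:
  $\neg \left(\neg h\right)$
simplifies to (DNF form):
$h$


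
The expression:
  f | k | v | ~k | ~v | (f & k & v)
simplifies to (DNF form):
True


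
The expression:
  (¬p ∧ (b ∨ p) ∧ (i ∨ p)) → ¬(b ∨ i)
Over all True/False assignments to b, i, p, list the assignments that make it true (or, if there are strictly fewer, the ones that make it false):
is false only for:
  b=True, i=True, p=False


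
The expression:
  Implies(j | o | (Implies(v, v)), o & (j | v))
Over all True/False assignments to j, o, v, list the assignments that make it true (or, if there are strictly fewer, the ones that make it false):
is true only for:
  j=False, o=True, v=True;
  j=True, o=True, v=False;
  j=True, o=True, v=True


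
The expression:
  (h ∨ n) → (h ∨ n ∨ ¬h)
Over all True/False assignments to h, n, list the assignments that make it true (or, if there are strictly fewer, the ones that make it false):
is always true.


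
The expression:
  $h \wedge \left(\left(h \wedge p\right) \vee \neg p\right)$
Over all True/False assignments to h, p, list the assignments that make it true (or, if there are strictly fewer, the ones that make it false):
is true only for:
  h=True, p=False;
  h=True, p=True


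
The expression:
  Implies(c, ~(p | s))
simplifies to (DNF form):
~c | (~p & ~s)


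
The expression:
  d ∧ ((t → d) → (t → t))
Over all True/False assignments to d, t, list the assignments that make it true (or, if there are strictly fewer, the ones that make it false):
is true only for:
  d=True, t=False;
  d=True, t=True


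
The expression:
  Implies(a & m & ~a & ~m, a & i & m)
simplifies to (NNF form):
True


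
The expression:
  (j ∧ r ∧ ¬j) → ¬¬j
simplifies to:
True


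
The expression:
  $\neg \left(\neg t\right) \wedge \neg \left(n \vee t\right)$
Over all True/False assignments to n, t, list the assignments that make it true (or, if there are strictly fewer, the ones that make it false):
is never true.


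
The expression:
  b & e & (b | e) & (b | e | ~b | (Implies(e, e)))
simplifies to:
b & e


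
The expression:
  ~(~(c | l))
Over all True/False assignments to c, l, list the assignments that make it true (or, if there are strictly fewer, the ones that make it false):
is false only for:
  c=False, l=False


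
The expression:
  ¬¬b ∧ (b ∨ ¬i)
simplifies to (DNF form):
b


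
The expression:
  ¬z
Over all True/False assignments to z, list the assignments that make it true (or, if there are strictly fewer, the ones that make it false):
is true only for:
  z=False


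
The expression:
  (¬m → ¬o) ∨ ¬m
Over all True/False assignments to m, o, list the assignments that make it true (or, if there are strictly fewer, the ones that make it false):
is always true.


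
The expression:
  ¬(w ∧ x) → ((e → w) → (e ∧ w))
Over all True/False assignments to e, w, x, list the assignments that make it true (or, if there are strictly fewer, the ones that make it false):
is false only for:
  e=False, w=False, x=False;
  e=False, w=False, x=True;
  e=False, w=True, x=False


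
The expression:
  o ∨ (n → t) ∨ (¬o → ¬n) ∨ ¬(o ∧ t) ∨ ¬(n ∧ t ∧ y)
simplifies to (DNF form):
True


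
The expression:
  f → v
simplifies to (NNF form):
v ∨ ¬f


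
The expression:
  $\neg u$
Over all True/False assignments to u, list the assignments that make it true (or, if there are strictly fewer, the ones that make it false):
is true only for:
  u=False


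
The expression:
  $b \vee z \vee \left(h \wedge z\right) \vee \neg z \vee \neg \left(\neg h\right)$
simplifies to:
$\text{True}$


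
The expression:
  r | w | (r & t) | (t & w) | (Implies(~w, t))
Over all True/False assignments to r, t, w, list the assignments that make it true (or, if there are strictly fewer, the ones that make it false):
is false only for:
  r=False, t=False, w=False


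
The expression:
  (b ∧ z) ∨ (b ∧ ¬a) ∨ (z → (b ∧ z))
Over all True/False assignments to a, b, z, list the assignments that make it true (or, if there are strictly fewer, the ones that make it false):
is false only for:
  a=False, b=False, z=True;
  a=True, b=False, z=True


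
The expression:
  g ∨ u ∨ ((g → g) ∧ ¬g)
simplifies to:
True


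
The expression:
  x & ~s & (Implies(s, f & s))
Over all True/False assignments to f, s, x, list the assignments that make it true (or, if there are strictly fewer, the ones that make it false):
is true only for:
  f=False, s=False, x=True;
  f=True, s=False, x=True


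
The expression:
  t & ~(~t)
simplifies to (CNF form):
t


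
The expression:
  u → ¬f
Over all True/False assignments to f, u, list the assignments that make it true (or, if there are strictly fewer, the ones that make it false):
is false only for:
  f=True, u=True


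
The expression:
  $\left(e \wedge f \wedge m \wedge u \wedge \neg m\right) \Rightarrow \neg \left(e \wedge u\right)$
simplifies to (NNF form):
$\text{True}$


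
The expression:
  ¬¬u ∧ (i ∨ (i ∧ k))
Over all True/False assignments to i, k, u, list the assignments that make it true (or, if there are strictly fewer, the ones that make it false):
is true only for:
  i=True, k=False, u=True;
  i=True, k=True, u=True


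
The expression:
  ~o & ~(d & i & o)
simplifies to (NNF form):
~o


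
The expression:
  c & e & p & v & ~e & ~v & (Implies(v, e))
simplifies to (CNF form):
False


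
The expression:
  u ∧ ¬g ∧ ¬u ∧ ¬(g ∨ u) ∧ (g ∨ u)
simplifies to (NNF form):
False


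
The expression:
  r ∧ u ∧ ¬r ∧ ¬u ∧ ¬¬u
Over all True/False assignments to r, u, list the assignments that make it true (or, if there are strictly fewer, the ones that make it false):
is never true.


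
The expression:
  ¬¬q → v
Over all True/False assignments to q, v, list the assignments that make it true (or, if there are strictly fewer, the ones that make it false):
is false only for:
  q=True, v=False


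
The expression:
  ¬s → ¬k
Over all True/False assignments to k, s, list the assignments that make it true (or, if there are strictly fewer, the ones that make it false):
is false only for:
  k=True, s=False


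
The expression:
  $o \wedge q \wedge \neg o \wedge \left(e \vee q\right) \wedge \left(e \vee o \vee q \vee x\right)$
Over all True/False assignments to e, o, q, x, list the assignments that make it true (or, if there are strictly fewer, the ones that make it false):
is never true.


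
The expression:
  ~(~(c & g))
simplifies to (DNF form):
c & g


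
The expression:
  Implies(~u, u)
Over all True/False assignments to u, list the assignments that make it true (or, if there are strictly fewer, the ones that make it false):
is true only for:
  u=True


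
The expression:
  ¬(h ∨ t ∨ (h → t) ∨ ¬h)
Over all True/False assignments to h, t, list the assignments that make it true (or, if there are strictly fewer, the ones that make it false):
is never true.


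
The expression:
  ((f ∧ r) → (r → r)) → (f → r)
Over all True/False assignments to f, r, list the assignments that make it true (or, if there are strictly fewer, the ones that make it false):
is false only for:
  f=True, r=False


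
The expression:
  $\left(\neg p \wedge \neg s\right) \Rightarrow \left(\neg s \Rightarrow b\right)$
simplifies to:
$b \vee p \vee s$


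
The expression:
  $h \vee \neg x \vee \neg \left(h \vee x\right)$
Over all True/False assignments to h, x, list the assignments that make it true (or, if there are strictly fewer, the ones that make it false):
is false only for:
  h=False, x=True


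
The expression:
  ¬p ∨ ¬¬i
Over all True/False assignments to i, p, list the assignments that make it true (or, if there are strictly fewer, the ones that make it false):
is false only for:
  i=False, p=True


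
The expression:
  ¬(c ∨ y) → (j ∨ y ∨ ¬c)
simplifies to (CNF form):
True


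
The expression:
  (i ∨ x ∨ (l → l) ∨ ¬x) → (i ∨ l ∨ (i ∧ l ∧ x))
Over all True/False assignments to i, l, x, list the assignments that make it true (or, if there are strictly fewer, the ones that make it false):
is false only for:
  i=False, l=False, x=False;
  i=False, l=False, x=True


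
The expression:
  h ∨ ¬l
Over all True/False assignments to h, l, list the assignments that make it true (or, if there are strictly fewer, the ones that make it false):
is false only for:
  h=False, l=True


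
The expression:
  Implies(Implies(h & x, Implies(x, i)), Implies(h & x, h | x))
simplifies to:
True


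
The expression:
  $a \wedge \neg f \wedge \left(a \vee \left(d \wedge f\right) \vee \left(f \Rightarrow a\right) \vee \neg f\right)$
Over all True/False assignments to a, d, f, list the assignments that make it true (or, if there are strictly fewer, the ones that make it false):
is true only for:
  a=True, d=False, f=False;
  a=True, d=True, f=False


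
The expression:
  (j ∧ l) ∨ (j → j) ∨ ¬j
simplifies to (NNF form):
True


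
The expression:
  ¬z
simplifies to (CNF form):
¬z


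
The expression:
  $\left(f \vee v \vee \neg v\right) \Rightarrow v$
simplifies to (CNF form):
$v$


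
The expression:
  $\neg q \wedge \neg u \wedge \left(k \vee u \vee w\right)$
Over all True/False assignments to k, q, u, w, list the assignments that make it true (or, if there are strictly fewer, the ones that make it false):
is true only for:
  k=False, q=False, u=False, w=True;
  k=True, q=False, u=False, w=False;
  k=True, q=False, u=False, w=True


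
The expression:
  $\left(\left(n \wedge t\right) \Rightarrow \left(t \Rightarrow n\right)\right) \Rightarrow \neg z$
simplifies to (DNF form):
$\neg z$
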